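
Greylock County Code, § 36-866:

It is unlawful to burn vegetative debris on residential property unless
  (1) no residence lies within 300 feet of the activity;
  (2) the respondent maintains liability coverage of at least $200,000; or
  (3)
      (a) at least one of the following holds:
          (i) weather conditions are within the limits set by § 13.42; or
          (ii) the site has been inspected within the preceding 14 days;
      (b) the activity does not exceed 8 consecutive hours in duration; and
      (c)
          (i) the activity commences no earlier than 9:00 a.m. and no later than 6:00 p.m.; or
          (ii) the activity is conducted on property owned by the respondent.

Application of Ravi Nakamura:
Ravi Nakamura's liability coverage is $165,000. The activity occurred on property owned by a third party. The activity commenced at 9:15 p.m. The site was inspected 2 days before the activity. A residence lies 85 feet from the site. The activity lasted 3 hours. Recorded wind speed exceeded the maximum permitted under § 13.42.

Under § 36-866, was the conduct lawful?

(1) no residence in 300 ft — fails.
(2) coverage ≥ $200,000 — not met.
(i) weather ok — fails.
(ii) site inspected — met.
(a): F OR T → true.
(b) ≤ 8 hrs duration — satisfied.
(i) start within hours — fails.
(ii) own property — not met.
So (c) is not satisfied (F OR F).
(3) = T AND T AND F = false.
Overall = F OR F OR F = false.

No — unlawful.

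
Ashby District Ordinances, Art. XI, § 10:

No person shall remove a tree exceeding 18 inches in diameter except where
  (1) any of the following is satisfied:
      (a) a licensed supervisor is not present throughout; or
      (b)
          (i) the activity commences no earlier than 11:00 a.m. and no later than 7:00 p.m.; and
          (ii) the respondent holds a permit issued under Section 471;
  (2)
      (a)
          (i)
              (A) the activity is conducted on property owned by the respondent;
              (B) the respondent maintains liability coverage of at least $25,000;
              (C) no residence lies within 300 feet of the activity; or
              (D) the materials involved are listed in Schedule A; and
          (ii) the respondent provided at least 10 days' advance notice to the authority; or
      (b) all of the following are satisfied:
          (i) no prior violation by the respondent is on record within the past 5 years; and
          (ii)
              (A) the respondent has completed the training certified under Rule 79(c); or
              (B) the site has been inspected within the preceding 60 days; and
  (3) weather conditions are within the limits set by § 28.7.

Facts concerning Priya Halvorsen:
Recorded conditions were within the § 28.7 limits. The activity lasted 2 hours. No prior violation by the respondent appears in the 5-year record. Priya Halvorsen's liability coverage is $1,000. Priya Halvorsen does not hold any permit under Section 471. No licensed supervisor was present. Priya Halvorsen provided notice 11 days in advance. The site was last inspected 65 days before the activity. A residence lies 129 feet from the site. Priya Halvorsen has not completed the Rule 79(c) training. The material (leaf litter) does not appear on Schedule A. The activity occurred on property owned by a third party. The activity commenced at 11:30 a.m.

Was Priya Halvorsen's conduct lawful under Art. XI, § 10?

No — unlawful.

(a) not (supervisor present) — satisfied.
(i) start within hours — satisfied.
(ii) holds permit — fails.
(b) = T AND F = false.
(1) = T OR F = true.
(A) own property — not met.
(B) coverage ≥ $25,000 — fails.
(C) no residence in 300 ft — fails.
(D) Schedule A material — not satisfied.
(i) = F OR F OR F OR F = false.
(ii) ≥10 days' notice — met.
(a) = F AND T = false.
(i) no prior violation — met.
(A) training certified — not satisfied.
(B) site inspected — fails.
(ii) = F OR F = false.
(b) = T AND F = false.
(2) = F OR F = false.
(3) weather ok — satisfied.
Overall: T AND F AND T → false.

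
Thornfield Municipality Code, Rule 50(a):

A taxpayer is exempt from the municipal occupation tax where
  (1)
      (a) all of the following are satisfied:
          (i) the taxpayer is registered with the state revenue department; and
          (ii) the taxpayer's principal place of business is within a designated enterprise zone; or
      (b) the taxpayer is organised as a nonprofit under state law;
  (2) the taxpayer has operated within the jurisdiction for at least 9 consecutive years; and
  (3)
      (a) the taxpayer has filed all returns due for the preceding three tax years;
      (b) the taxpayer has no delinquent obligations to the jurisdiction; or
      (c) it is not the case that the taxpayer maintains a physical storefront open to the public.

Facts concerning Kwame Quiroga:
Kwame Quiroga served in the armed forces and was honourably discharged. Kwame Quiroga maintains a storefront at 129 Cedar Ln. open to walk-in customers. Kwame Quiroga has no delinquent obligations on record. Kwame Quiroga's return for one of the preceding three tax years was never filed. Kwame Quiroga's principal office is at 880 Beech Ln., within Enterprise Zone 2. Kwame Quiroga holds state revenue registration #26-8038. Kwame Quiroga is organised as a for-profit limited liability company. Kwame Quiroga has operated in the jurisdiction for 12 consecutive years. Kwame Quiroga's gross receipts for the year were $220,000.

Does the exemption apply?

(i) state-registered — holds.
(ii) in enterprise zone — holds.
(a) = T AND T = true.
(b) nonprofit — fails.
(1): T OR F → true.
(2) ≥ 9 yrs in jurisdiction — satisfied.
(a) returns current — fails.
(b) no delinquency — satisfied.
(c) not (has storefront) — not satisfied.
(3): F OR T OR F → true.
Overall = T AND T AND T = true.

Yes — exempt.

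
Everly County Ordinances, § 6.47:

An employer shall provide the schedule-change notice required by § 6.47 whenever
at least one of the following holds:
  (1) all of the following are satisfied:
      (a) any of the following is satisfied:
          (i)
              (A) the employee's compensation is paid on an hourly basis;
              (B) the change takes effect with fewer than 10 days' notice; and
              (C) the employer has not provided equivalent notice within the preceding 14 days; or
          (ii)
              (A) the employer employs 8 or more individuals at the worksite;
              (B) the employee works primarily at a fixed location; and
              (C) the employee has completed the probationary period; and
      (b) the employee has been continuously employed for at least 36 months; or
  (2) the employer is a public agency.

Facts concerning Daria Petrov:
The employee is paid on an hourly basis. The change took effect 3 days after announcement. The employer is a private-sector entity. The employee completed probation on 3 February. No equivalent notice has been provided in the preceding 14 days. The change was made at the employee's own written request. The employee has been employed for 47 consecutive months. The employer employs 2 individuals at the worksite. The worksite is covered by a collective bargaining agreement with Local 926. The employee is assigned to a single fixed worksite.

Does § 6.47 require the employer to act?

Yes — required.

(A) hourly-paid — holds.
(B) < 10 days' notice — satisfied.
(C) no recent notice — holds.
(i) = T AND T AND T = true.
(A) ≥ 8 at site — not satisfied.
(B) fixed location — met.
(C) past probation — met.
So (ii) is not satisfied (F AND T AND T).
(a): T OR F → true.
(b) tenure ≥ 36 mo. — met.
(1) = T AND T = true.
(2) public agency — not met.
Overall = T OR F = true.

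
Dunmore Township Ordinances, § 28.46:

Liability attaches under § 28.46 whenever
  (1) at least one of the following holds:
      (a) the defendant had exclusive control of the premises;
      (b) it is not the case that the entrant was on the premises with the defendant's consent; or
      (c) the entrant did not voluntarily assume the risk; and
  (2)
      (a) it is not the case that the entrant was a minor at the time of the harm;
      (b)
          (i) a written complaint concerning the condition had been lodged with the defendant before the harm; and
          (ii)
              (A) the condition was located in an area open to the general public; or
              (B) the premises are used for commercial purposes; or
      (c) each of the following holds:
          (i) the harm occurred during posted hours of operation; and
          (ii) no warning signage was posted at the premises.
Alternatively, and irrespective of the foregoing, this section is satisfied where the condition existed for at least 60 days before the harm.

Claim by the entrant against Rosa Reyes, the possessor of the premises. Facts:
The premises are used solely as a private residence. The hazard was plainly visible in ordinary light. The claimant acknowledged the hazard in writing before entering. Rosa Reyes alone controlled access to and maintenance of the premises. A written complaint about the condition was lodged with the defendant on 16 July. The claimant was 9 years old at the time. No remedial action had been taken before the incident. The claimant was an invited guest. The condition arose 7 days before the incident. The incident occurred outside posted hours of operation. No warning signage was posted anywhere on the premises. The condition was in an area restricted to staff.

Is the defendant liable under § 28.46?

(a) exclusive control — satisfied.
(b) not (consent to enter) — not met.
(c) no assumed risk — fails.
(1) = T OR F OR F = true.
(a) not (entrant a minor) — not satisfied.
(i) complaint lodged — met.
(A) public area — not met.
(B) commercial use — not satisfied.
So (ii) is not satisfied (F OR F).
(b) = T AND F = false.
(i) during posted hours — not met.
(ii) no signage posted — holds.
(c) = F AND T = false.
So (2) is not satisfied (F OR F OR F).
Overall = T AND F = false.
Exception (condition ≥60 days old) — not satisfied.
Result: main false OR exception false → false.

No — not liable.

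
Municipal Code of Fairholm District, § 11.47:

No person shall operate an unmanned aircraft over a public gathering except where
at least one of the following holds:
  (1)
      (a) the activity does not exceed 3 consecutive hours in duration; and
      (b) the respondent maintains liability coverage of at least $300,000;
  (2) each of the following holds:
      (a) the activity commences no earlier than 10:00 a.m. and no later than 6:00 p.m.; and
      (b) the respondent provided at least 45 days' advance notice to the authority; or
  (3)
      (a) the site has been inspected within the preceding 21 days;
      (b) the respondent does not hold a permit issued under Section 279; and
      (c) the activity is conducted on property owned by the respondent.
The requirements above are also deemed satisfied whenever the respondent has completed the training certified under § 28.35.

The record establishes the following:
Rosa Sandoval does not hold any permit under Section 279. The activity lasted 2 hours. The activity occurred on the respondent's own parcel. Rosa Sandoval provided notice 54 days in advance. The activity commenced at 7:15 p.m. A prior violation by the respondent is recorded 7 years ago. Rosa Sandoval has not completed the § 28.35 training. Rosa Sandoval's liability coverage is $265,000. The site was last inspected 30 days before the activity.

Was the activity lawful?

(a) ≤ 3 hrs duration — met.
(b) coverage ≥ $300,000 — fails.
So (1) is not satisfied (T AND F).
(a) start within hours — not satisfied.
(b) ≥45 days' notice — holds.
So (2) is not satisfied (F AND T).
(a) site inspected — not satisfied.
(b) not (holds permit) — holds.
(c) own property — satisfied.
(3): F AND T AND T → false.
Overall = F OR F OR F = false.
Exception (training certified) — not satisfied.
Result: main false OR exception false → false.

No — unlawful.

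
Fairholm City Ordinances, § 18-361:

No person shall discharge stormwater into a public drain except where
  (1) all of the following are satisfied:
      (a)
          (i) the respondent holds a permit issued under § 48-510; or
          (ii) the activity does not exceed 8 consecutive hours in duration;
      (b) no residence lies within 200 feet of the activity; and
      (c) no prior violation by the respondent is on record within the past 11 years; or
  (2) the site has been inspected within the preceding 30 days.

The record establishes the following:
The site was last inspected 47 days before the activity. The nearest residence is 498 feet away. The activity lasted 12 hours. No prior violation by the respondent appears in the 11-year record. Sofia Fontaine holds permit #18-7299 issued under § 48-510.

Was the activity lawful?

(i) holds permit — satisfied.
(ii) ≤ 8 hrs duration — not satisfied.
So (a) is satisfied (T OR F).
(b) no residence in 200 ft — holds.
(c) no prior violation — satisfied.
(1): T AND T AND T → true.
(2) site inspected — fails.
So Overall is satisfied (T OR F).

Yes — lawful.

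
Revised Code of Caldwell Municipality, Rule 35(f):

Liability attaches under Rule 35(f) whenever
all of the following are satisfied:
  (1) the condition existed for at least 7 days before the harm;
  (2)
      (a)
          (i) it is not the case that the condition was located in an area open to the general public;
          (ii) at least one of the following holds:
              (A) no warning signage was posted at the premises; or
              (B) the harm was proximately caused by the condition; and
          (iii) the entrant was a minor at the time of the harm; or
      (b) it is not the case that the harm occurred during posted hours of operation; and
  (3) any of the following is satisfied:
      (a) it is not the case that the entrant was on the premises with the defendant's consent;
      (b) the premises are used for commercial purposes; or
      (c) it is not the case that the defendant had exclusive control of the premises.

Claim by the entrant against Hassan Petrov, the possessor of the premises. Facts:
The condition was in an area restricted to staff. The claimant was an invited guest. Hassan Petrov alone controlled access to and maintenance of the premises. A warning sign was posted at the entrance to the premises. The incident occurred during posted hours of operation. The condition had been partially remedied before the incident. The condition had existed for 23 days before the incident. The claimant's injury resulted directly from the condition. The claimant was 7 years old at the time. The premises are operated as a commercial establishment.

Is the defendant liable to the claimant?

(1) condition ≥7 days old — met.
(i) not (public area) — met.
(A) no signage posted — fails.
(B) proximate cause — satisfied.
(ii): F OR T → true.
(iii) entrant a minor — holds.
(a): T AND T AND T → true.
(b) not (during posted hours) — not met.
(2): T OR F → true.
(a) not (consent to enter) — not satisfied.
(b) commercial use — satisfied.
(c) not (exclusive control) — not met.
(3) = F OR T OR F = true.
Overall = T AND T AND T = true.

Yes — liable.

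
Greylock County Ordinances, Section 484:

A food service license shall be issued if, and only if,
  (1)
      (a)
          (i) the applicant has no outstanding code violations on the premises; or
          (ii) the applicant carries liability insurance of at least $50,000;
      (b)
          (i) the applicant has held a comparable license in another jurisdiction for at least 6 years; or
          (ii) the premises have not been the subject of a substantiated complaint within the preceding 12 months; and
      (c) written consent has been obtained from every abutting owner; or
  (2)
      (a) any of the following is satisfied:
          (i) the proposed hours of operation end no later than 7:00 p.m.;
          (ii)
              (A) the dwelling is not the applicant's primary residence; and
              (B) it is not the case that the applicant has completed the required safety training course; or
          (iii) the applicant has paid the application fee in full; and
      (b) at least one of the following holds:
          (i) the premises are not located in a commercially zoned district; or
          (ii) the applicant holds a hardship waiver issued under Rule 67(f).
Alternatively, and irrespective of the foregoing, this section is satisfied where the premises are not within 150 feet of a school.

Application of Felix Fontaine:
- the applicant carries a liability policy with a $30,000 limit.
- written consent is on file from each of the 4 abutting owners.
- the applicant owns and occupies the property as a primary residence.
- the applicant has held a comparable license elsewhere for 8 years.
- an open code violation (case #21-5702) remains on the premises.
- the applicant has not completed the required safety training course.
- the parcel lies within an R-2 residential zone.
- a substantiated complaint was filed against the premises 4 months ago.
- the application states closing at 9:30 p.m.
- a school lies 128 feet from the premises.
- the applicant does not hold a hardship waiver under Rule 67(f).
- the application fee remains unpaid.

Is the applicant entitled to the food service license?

(i) no code violations — not satisfied.
(ii) insurance ≥ $50,000 — not satisfied.
(a): F OR F → false.
(i) prior license ≥ 6 yr — met.
(ii) no complaint in 12 mo. — not satisfied.
So (b) is satisfied (T OR F).
(c) all abutters consent — satisfied.
(1) = F AND T AND T = false.
(i) closes by 7 p.m. — fails.
(A) not (primary residence) — fails.
(B) not (safety training) — holds.
(ii): F AND T → false.
(iii) fee paid — fails.
(a): F OR F OR F → false.
(i) not (commercially zoned) — met.
(ii) hardship waiver — not satisfied.
(b) = T OR F = true.
(2): F AND T → false.
Overall = F OR F = false.
Exception (≥150 ft from school) — not satisfied.
Result: main false OR exception false → false.

No — denied.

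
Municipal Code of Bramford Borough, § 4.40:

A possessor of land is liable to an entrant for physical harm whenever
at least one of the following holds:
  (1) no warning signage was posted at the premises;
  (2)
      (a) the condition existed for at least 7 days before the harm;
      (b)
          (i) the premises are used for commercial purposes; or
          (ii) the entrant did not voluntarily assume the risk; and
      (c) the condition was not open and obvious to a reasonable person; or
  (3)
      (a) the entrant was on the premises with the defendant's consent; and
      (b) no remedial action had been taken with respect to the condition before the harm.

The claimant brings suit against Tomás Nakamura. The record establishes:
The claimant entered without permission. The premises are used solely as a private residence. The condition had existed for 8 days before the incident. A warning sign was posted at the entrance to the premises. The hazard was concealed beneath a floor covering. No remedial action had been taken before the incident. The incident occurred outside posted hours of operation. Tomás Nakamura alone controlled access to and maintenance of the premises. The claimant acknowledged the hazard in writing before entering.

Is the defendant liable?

No — not liable.

(1) no signage posted — not met.
(a) condition ≥7 days old — satisfied.
(i) commercial use — fails.
(ii) no assumed risk — not satisfied.
(b): F OR F → false.
(c) not open/obvious — holds.
So (2) is not satisfied (T AND F AND T).
(a) consent to enter — fails.
(b) no remedial action — met.
(3) = F AND T = false.
Overall: F OR F OR F → false.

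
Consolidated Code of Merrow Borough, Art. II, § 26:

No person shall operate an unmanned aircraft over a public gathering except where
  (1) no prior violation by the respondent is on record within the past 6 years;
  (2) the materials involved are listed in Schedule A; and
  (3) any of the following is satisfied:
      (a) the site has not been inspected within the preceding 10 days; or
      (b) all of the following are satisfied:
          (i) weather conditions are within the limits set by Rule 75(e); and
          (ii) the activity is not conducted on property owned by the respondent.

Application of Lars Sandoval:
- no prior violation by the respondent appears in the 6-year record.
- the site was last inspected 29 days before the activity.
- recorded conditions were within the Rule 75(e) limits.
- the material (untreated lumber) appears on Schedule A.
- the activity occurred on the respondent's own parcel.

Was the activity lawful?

(1) no prior violation — met.
(2) Schedule A material — met.
(a) not (site inspected) — satisfied.
(i) weather ok — met.
(ii) not (own property) — fails.
So (b) is not satisfied (T AND F).
(3) = T OR F = true.
So Overall is satisfied (T AND T AND T).

Yes — lawful.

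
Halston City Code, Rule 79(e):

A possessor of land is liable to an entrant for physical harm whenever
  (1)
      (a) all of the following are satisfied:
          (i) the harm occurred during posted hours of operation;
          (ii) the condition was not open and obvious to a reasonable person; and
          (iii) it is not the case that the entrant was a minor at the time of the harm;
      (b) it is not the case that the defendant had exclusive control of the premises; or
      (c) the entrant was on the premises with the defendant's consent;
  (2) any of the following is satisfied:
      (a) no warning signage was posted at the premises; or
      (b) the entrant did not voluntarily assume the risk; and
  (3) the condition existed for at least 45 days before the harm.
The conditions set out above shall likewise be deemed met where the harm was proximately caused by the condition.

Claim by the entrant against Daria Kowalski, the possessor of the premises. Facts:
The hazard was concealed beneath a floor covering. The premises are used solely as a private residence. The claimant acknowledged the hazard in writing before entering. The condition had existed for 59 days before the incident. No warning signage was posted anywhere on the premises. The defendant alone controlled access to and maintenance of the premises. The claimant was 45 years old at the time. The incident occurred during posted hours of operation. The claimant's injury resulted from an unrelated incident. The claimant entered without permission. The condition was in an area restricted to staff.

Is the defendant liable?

Yes — liable.

(i) during posted hours — holds.
(ii) not open/obvious — holds.
(iii) not (entrant a minor) — met.
(a) = T AND T AND T = true.
(b) not (exclusive control) — not met.
(c) consent to enter — fails.
(1): T OR F OR F → true.
(a) no signage posted — satisfied.
(b) no assumed risk — not met.
So (2) is satisfied (T OR F).
(3) condition ≥45 days old — holds.
Overall = T AND T AND T = true.
Exception (proximate cause) — not satisfied.
Result: main true OR exception false → true.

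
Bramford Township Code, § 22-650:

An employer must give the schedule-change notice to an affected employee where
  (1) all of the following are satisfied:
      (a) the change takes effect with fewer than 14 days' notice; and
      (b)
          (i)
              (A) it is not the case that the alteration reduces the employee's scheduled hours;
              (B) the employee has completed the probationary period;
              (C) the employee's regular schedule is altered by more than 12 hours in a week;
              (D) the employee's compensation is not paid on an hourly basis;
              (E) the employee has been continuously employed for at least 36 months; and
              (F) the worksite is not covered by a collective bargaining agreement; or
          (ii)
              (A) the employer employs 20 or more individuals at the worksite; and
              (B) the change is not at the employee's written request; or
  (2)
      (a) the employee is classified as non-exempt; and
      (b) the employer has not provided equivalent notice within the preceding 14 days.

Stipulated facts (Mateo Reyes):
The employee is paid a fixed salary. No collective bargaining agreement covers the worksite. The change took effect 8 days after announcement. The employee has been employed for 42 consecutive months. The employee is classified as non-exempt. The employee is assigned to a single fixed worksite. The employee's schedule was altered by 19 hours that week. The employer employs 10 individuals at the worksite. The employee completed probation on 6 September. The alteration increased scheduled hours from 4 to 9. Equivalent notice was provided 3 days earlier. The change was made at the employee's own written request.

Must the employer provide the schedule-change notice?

(a) < 14 days' notice — satisfied.
(A) not (hours reduced) — met.
(B) past probation — holds.
(C) schedule shift > 12h — holds.
(D) not (hourly-paid) — satisfied.
(E) tenure ≥ 36 mo. — satisfied.
(F) no CBA — holds.
So (i) is satisfied (T AND T AND T AND T AND T AND T).
(A) ≥ 20 at site — not met.
(B) not employee-requested — not satisfied.
(ii): F AND F → false.
So (b) is satisfied (T OR F).
So (1) is satisfied (T AND T).
(a) non-exempt — satisfied.
(b) no recent notice — fails.
(2): T AND F → false.
Overall = T OR F = true.

Yes — required.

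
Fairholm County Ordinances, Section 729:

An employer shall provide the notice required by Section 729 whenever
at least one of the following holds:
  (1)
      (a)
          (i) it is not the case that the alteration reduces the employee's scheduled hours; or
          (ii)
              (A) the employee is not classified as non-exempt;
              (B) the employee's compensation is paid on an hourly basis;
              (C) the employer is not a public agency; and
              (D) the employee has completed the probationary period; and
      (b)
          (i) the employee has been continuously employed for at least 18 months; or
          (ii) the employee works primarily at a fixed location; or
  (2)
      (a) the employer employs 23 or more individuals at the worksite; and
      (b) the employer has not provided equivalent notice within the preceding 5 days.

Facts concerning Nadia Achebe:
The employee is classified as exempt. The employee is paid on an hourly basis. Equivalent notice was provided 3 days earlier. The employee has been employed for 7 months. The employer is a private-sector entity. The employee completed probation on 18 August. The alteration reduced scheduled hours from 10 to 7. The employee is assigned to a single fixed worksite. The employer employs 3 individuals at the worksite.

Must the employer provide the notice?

(i) not (hours reduced) — not satisfied.
(A) not (non-exempt) — satisfied.
(B) hourly-paid — satisfied.
(C) not (public agency) — satisfied.
(D) past probation — satisfied.
So (ii) is satisfied (T AND T AND T AND T).
(a): F OR T → true.
(i) tenure ≥ 18 mo. — fails.
(ii) fixed location — holds.
(b): F OR T → true.
(1) = T AND T = true.
(a) ≥ 23 at site — not satisfied.
(b) no recent notice — not met.
(2) = F AND F = false.
Overall = T OR F = true.

Yes — required.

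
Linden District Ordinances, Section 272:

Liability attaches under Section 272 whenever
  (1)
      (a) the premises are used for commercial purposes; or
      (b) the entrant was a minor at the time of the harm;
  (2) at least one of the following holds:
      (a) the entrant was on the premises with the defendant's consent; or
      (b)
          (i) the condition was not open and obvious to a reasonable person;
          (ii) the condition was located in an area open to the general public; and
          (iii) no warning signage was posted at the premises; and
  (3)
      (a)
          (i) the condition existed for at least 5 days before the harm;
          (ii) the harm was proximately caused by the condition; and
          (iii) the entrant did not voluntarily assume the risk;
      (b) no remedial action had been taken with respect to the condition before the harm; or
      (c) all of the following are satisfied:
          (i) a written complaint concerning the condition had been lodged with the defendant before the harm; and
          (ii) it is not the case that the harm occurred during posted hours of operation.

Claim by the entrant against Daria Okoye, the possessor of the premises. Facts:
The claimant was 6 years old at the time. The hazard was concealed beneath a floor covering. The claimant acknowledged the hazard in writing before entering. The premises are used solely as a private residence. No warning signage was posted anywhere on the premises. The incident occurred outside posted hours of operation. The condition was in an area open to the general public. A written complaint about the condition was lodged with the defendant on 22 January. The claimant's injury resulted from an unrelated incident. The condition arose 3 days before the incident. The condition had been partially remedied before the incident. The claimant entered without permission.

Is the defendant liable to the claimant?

(a) commercial use — not satisfied.
(b) entrant a minor — satisfied.
(1): F OR T → true.
(a) consent to enter — not met.
(i) not open/obvious — met.
(ii) public area — satisfied.
(iii) no signage posted — satisfied.
So (b) is satisfied (T AND T AND T).
So (2) is satisfied (F OR T).
(i) condition ≥5 days old — fails.
(ii) proximate cause — not met.
(iii) no assumed risk — not met.
So (a) is not satisfied (F AND F AND F).
(b) no remedial action — not met.
(i) complaint lodged — holds.
(ii) not (during posted hours) — satisfied.
(c) = T AND T = true.
(3) = F OR F OR T = true.
Overall: T AND T AND T → true.

Yes — liable.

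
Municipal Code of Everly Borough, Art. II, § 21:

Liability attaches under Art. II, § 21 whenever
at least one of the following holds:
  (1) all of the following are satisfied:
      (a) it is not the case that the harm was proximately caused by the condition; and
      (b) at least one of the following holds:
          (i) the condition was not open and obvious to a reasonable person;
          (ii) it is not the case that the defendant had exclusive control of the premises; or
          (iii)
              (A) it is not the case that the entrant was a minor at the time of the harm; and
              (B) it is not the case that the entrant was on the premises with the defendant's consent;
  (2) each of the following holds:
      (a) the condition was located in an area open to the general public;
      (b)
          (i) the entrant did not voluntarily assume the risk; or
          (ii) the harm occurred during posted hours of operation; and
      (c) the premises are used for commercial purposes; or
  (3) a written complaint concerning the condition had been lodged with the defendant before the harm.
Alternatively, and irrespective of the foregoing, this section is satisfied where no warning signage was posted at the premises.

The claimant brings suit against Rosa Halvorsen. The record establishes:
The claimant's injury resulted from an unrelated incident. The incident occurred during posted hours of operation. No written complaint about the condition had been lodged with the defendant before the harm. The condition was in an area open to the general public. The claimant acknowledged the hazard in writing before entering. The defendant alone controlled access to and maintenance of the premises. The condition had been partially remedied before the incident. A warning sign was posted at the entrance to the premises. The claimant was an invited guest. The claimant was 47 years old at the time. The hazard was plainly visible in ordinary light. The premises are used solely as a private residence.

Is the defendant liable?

No — not liable.

(a) not (proximate cause) — holds.
(i) not open/obvious — not satisfied.
(ii) not (exclusive control) — not satisfied.
(A) not (entrant a minor) — met.
(B) not (consent to enter) — not met.
So (iii) is not satisfied (T AND F).
So (b) is not satisfied (F OR F OR F).
So (1) is not satisfied (T AND F).
(a) public area — holds.
(i) no assumed risk — not met.
(ii) during posted hours — holds.
(b) = F OR T = true.
(c) commercial use — not met.
(2) = T AND T AND F = false.
(3) complaint lodged — fails.
So Overall is not satisfied (F OR F OR F).
Exception (no signage posted) — not satisfied.
Result: main false OR exception false → false.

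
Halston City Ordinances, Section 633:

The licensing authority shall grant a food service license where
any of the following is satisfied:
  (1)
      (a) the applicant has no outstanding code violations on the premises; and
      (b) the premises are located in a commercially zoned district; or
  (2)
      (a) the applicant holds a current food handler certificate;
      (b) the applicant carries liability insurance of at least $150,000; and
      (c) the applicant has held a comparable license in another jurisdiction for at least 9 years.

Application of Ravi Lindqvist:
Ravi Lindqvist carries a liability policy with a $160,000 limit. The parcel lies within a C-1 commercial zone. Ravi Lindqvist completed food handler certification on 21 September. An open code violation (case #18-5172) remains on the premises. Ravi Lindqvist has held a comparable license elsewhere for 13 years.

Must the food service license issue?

Yes — granted.

(a) no code violations — not satisfied.
(b) commercially zoned — met.
(1): F AND T → false.
(a) food handler cert. — holds.
(b) insurance ≥ $150,000 — satisfied.
(c) prior license ≥ 9 yr — met.
(2) = T AND T AND T = true.
So Overall is satisfied (F OR T).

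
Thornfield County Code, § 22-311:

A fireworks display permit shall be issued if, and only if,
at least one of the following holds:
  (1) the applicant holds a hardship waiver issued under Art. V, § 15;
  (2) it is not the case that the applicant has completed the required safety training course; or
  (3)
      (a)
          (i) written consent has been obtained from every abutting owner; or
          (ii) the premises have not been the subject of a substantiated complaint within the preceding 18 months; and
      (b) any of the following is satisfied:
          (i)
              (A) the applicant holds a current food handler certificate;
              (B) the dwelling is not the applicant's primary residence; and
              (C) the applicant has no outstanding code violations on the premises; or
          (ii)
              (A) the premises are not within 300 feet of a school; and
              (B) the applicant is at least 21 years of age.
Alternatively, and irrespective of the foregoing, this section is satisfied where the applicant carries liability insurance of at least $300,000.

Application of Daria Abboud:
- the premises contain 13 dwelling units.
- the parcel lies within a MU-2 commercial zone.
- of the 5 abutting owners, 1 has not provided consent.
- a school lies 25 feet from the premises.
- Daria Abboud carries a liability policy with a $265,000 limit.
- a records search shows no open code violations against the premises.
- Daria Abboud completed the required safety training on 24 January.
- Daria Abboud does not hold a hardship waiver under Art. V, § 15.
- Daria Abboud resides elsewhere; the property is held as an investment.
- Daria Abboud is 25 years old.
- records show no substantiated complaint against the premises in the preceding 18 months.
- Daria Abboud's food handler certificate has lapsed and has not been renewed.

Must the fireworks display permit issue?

No — denied.

(1) hardship waiver — not met.
(2) not (safety training) — not satisfied.
(i) all abutters consent — not satisfied.
(ii) no complaint in 18 mo. — satisfied.
So (a) is satisfied (F OR T).
(A) food handler cert. — not met.
(B) not (primary residence) — met.
(C) no code violations — met.
So (i) is not satisfied (F AND T AND T).
(A) ≥300 ft from school — not satisfied.
(B) age ≥ 21 — holds.
(ii) = F AND T = false.
(b): F OR F → false.
So (3) is not satisfied (T AND F).
Overall: F OR F OR F → false.
Exception (insurance ≥ $300,000) — not satisfied.
Result: main false OR exception false → false.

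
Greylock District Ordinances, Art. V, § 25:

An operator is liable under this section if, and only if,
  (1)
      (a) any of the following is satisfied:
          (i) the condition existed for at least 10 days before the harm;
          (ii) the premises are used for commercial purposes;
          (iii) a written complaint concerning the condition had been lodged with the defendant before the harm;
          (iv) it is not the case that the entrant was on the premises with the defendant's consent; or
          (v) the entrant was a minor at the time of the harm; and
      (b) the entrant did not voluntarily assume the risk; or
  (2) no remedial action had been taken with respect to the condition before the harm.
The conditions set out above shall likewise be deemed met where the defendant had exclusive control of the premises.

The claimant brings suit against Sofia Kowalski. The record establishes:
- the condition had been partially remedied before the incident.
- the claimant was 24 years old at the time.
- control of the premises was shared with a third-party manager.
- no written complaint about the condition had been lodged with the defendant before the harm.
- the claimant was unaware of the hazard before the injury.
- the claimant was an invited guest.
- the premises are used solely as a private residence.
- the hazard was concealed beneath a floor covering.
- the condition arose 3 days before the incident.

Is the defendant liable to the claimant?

(i) condition ≥10 days old — not met.
(ii) commercial use — not satisfied.
(iii) complaint lodged — fails.
(iv) not (consent to enter) — not satisfied.
(v) entrant a minor — fails.
(a): F OR F OR F OR F OR F → false.
(b) no assumed risk — holds.
So (1) is not satisfied (F AND T).
(2) no remedial action — not met.
So Overall is not satisfied (F OR F).
Exception (exclusive control) — not satisfied.
Result: main false OR exception false → false.

No — not liable.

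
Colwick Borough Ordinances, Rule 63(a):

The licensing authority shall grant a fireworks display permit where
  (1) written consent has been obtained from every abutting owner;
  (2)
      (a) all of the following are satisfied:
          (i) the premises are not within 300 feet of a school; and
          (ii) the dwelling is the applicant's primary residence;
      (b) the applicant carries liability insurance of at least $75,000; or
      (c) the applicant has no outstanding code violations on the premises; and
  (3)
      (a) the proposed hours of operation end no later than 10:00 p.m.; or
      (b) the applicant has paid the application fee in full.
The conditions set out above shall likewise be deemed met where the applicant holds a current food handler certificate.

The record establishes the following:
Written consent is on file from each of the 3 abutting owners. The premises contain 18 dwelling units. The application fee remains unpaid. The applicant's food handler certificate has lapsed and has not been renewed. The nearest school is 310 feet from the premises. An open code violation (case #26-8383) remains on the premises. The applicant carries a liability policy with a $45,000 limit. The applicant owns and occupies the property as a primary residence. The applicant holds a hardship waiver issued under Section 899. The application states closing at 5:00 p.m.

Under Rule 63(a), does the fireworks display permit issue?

Yes — granted.

(1) all abutters consent — holds.
(i) ≥300 ft from school — satisfied.
(ii) primary residence — holds.
(a): T AND T → true.
(b) insurance ≥ $75,000 — not met.
(c) no code violations — fails.
So (2) is satisfied (T OR F OR F).
(a) closes by 10 p.m. — holds.
(b) fee paid — not met.
(3): T OR F → true.
Overall: T AND T AND T → true.
Exception (food handler cert.) — not satisfied.
Result: main true OR exception false → true.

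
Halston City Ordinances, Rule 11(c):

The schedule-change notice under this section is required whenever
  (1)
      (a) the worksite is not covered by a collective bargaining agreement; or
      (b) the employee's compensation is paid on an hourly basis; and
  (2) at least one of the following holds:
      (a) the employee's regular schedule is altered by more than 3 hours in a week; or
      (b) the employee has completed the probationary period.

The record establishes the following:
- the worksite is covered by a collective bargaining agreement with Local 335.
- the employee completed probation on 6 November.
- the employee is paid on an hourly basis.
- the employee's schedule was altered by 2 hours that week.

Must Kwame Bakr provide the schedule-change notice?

Yes — required.

(a) no CBA — fails.
(b) hourly-paid — satisfied.
(1) = F OR T = true.
(a) schedule shift > 3h — fails.
(b) past probation — holds.
So (2) is satisfied (F OR T).
Overall: T AND T → true.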